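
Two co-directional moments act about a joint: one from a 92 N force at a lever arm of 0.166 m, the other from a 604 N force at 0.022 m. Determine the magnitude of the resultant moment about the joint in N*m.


M = F1 * d1 + F2 * d2
M = 92 * 0.166 + 604 * 0.022
M = 15.2720 + 13.2880
M = 28.5600


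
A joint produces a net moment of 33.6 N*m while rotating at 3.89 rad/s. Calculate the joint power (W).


P = M * omega
P = 33.6 * 3.89
P = 130.7040


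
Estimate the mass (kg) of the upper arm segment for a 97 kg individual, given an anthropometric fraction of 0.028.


m_segment = body_mass * fraction
m_segment = 97 * 0.028
m_segment = 2.7160


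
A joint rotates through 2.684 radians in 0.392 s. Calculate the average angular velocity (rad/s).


omega = delta_theta / delta_t
omega = 2.684 / 0.392
omega = 6.8469


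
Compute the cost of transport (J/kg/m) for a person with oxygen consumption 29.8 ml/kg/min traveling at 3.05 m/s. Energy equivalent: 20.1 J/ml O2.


Power per kg = VO2 * 20.1 / 60
Power per kg = 29.8 * 20.1 / 60 = 9.9830 W/kg
Cost = power_per_kg / speed
Cost = 9.9830 / 3.05
Cost = 3.2731


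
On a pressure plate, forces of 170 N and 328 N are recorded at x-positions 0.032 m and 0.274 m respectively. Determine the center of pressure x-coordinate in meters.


COP_x = (F1*x1 + F2*x2) / (F1 + F2)
COP_x = (170*0.032 + 328*0.274) / (170 + 328)
Numerator = 95.3120
Denominator = 498
COP_x = 0.1914


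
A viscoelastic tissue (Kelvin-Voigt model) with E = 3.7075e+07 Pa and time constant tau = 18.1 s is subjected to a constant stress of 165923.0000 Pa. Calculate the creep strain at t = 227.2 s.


epsilon(t) = (sigma/E) * (1 - exp(-t/tau))
sigma/E = 165923.0000 / 3.7075e+07 = 0.0045
exp(-t/tau) = exp(-227.2 / 18.1) = 3.5361e-06
epsilon = 0.0045 * (1 - 3.5361e-06)
epsilon = 0.0045


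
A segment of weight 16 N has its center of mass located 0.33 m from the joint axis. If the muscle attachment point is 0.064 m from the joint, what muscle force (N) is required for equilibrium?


F_muscle = W * d_load / d_muscle
F_muscle = 16 * 0.33 / 0.064
Numerator = 5.2800
F_muscle = 82.5000


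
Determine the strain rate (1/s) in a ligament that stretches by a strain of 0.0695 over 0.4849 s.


strain_rate = delta_strain / delta_t
strain_rate = 0.0695 / 0.4849
strain_rate = 0.1433


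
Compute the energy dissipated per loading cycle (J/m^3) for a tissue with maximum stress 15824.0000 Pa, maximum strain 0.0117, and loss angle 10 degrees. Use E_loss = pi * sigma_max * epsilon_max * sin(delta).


E_loss = pi * sigma_max * epsilon_max * sin(delta)
delta = 10 deg = 0.1745 rad
sin(delta) = 0.1736
E_loss = pi * 15824.0000 * 0.0117 * 0.1736
E_loss = 101.0002


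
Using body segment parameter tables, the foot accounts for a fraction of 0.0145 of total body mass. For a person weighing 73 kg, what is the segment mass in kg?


m_segment = body_mass * fraction
m_segment = 73 * 0.0145
m_segment = 1.0585


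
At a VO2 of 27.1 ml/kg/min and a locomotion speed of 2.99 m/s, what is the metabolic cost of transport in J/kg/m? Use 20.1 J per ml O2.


Power per kg = VO2 * 20.1 / 60
Power per kg = 27.1 * 20.1 / 60 = 9.0785 W/kg
Cost = power_per_kg / speed
Cost = 9.0785 / 2.99
Cost = 3.0363


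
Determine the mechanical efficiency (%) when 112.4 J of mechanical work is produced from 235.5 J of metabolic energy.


eta = (W_mech / E_meta) * 100
eta = (112.4 / 235.5) * 100
ratio = 0.4773
eta = 47.7282


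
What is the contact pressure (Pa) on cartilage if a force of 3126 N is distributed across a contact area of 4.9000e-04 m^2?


P = F / A
P = 3126 / 4.9000e-04
P = 6.3796e+06


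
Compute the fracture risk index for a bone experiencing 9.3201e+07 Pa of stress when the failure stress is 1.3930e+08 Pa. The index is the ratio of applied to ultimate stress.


FRI = applied / ultimate
FRI = 9.3201e+07 / 1.3930e+08
FRI = 0.6691


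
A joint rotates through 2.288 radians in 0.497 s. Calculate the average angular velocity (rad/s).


omega = delta_theta / delta_t
omega = 2.288 / 0.497
omega = 4.6036


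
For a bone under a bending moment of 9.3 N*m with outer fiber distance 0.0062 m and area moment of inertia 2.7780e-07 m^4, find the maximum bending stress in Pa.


sigma = M * c / I
sigma = 9.3 * 0.0062 / 2.7780e-07
M * c = 0.0577
sigma = 207559.3952


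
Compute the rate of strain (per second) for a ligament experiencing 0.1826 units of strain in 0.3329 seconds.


strain_rate = delta_strain / delta_t
strain_rate = 0.1826 / 0.3329
strain_rate = 0.5485


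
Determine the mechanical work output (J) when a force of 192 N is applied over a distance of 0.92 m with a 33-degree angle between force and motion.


W = F * d * cos(theta)
theta = 33 deg = 0.5760 rad
cos(theta) = 0.8387
W = 192 * 0.92 * 0.8387
W = 148.1428


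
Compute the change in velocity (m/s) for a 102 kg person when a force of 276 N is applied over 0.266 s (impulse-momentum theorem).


J = F * dt = 276 * 0.266 = 73.4160 N*s
delta_v = J / m
delta_v = 73.4160 / 102
delta_v = 0.7198


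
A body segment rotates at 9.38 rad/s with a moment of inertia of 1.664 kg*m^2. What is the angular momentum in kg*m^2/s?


L = I * omega
L = 1.664 * 9.38
L = 15.6083


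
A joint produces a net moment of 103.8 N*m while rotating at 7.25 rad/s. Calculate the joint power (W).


P = M * omega
P = 103.8 * 7.25
P = 752.5500


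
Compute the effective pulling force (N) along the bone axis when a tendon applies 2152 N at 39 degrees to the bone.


F_eff = F_tendon * cos(theta)
theta = 39 deg = 0.6807 rad
cos(theta) = 0.7771
F_eff = 2152 * 0.7771
F_eff = 1672.4181


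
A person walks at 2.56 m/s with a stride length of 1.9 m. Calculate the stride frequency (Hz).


f = v / stride_length
f = 2.56 / 1.9
f = 1.3474


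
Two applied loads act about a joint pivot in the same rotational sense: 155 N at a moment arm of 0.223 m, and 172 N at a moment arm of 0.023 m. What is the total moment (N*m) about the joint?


M = F1 * d1 + F2 * d2
M = 155 * 0.223 + 172 * 0.023
M = 34.5650 + 3.9560
M = 38.5210


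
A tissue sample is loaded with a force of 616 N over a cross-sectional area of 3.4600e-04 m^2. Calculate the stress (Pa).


stress = F / A
stress = 616 / 3.4600e-04
stress = 1.7803e+06


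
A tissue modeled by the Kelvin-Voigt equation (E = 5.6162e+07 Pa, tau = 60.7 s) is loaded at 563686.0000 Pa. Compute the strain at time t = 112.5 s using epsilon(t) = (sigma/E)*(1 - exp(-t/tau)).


epsilon(t) = (sigma/E) * (1 - exp(-t/tau))
sigma/E = 563686.0000 / 5.6162e+07 = 0.0100
exp(-t/tau) = exp(-112.5 / 60.7) = 0.1567
epsilon = 0.0100 * (1 - 0.1567)
epsilon = 0.0085


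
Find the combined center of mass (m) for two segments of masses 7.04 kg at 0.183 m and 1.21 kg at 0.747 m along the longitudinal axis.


COM = (m1*x1 + m2*x2) / (m1 + m2)
COM = (7.04*0.183 + 1.21*0.747) / (7.04 + 1.21)
Numerator = 2.1922
Denominator = 8.2500
COM = 0.2657


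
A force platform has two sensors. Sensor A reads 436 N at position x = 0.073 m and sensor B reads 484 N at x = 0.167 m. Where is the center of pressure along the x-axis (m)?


COP_x = (F1*x1 + F2*x2) / (F1 + F2)
COP_x = (436*0.073 + 484*0.167) / (436 + 484)
Numerator = 112.6560
Denominator = 920
COP_x = 0.1225


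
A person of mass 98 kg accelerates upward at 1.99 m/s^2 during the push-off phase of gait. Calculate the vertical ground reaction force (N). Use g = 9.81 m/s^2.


GRF = m * (g + a)
GRF = 98 * (9.81 + 1.99)
GRF = 98 * 11.8000
GRF = 1156.4000


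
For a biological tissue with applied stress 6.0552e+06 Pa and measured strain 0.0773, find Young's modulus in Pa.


E = stress / strain
E = 6.0552e+06 / 0.0773
E = 7.8334e+07


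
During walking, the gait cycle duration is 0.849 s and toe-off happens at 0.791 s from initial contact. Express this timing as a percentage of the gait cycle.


pct = (event_time / cycle_time) * 100
pct = (0.791 / 0.849) * 100
ratio = 0.9317
pct = 93.1684


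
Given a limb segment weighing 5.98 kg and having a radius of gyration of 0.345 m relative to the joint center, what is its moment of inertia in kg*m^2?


I = m * k^2
I = 5.98 * 0.345^2
k^2 = 0.1190
I = 0.7118


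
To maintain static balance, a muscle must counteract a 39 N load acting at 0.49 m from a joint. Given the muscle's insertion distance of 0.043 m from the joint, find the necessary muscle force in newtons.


F_muscle = W * d_load / d_muscle
F_muscle = 39 * 0.49 / 0.043
Numerator = 19.1100
F_muscle = 444.4186


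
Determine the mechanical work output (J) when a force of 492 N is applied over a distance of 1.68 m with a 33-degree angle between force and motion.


W = F * d * cos(theta)
theta = 33 deg = 0.5760 rad
cos(theta) = 0.8387
W = 492 * 1.68 * 0.8387
W = 693.2115


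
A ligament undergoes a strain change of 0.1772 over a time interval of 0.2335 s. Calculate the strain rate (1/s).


strain_rate = delta_strain / delta_t
strain_rate = 0.1772 / 0.2335
strain_rate = 0.7589


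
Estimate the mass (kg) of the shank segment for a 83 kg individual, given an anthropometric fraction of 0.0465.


m_segment = body_mass * fraction
m_segment = 83 * 0.0465
m_segment = 3.8595


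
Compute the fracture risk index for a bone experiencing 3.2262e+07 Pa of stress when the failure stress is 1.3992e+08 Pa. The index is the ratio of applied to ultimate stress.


FRI = applied / ultimate
FRI = 3.2262e+07 / 1.3992e+08
FRI = 0.2306


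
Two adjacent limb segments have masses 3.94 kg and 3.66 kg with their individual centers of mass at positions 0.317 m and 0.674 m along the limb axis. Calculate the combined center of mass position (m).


COM = (m1*x1 + m2*x2) / (m1 + m2)
COM = (3.94*0.317 + 3.66*0.674) / (3.94 + 3.66)
Numerator = 3.7158
Denominator = 7.6000
COM = 0.4889


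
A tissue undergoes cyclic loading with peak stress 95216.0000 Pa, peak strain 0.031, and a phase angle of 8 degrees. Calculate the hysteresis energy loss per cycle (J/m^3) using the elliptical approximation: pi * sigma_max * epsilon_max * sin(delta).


E_loss = pi * sigma_max * epsilon_max * sin(delta)
delta = 8 deg = 0.1396 rad
sin(delta) = 0.1392
E_loss = pi * 95216.0000 * 0.031 * 0.1392
E_loss = 1290.5558


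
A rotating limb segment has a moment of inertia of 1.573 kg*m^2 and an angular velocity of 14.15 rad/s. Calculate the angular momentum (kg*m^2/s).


L = I * omega
L = 1.573 * 14.15
L = 22.2580


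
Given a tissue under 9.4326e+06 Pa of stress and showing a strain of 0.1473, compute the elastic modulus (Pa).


E = stress / strain
E = 9.4326e+06 / 0.1473
E = 6.4037e+07


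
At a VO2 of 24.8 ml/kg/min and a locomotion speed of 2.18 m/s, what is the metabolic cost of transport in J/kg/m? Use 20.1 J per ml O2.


Power per kg = VO2 * 20.1 / 60
Power per kg = 24.8 * 20.1 / 60 = 8.3080 W/kg
Cost = power_per_kg / speed
Cost = 8.3080 / 2.18
Cost = 3.8110


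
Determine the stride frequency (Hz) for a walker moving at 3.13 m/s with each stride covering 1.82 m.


f = v / stride_length
f = 3.13 / 1.82
f = 1.7198


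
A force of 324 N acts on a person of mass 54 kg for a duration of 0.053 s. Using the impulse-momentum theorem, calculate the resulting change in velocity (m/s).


J = F * dt = 324 * 0.053 = 17.1720 N*s
delta_v = J / m
delta_v = 17.1720 / 54
delta_v = 0.3180


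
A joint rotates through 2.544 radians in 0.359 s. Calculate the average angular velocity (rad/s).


omega = delta_theta / delta_t
omega = 2.544 / 0.359
omega = 7.0864


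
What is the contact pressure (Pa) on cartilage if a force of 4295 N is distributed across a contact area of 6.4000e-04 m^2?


P = F / A
P = 4295 / 6.4000e-04
P = 6.7109e+06


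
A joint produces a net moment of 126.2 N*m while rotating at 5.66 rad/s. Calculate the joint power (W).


P = M * omega
P = 126.2 * 5.66
P = 714.2920


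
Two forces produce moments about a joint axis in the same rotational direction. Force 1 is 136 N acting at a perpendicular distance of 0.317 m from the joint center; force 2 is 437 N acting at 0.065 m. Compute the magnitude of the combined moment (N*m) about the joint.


M = F1 * d1 + F2 * d2
M = 136 * 0.317 + 437 * 0.065
M = 43.1120 + 28.4050
M = 71.5170


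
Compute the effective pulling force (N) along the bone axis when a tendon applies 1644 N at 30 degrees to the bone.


F_eff = F_tendon * cos(theta)
theta = 30 deg = 0.5236 rad
cos(theta) = 0.8660
F_eff = 1644 * 0.8660
F_eff = 1423.7458


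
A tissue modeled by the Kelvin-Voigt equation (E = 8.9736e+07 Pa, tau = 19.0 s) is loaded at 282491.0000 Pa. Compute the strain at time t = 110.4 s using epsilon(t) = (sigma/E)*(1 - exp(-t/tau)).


epsilon(t) = (sigma/E) * (1 - exp(-t/tau))
sigma/E = 282491.0000 / 8.9736e+07 = 0.0031
exp(-t/tau) = exp(-110.4 / 19.0) = 0.0030
epsilon = 0.0031 * (1 - 0.0030)
epsilon = 0.0031


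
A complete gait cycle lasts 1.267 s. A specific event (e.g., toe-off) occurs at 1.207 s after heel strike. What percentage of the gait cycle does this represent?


pct = (event_time / cycle_time) * 100
pct = (1.207 / 1.267) * 100
ratio = 0.9526
pct = 95.2644


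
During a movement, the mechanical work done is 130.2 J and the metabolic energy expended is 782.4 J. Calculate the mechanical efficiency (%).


eta = (W_mech / E_meta) * 100
eta = (130.2 / 782.4) * 100
ratio = 0.1664
eta = 16.6411


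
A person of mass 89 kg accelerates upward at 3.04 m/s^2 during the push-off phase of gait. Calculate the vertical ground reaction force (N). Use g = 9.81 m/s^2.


GRF = m * (g + a)
GRF = 89 * (9.81 + 3.04)
GRF = 89 * 12.8500
GRF = 1143.6500


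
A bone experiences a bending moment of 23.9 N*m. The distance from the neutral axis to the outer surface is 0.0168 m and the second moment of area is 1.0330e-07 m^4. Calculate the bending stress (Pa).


sigma = M * c / I
sigma = 23.9 * 0.0168 / 1.0330e-07
M * c = 0.4015
sigma = 3.8869e+06


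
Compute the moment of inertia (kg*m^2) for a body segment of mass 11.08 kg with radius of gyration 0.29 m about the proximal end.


I = m * k^2
I = 11.08 * 0.29^2
k^2 = 0.0841
I = 0.9318


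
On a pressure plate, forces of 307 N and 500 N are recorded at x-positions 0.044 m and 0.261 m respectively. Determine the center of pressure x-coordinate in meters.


COP_x = (F1*x1 + F2*x2) / (F1 + F2)
COP_x = (307*0.044 + 500*0.261) / (307 + 500)
Numerator = 144.0080
Denominator = 807
COP_x = 0.1784


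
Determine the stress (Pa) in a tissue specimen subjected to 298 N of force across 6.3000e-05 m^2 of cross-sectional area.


stress = F / A
stress = 298 / 6.3000e-05
stress = 4.7302e+06


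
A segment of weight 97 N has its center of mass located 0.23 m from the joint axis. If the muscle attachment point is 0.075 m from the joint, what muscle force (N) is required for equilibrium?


F_muscle = W * d_load / d_muscle
F_muscle = 97 * 0.23 / 0.075
Numerator = 22.3100
F_muscle = 297.4667


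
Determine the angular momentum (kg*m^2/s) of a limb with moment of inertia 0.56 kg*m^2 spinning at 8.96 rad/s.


L = I * omega
L = 0.56 * 8.96
L = 5.0176


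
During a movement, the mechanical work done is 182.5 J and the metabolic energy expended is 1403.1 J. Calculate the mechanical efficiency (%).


eta = (W_mech / E_meta) * 100
eta = (182.5 / 1403.1) * 100
ratio = 0.1301
eta = 13.0069


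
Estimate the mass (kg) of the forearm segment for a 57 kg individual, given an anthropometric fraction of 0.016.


m_segment = body_mass * fraction
m_segment = 57 * 0.016
m_segment = 0.9120


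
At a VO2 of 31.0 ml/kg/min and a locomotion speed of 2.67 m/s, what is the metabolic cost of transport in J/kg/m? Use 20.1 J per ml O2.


Power per kg = VO2 * 20.1 / 60
Power per kg = 31.0 * 20.1 / 60 = 10.3850 W/kg
Cost = power_per_kg / speed
Cost = 10.3850 / 2.67
Cost = 3.8895


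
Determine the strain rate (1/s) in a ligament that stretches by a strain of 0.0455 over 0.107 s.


strain_rate = delta_strain / delta_t
strain_rate = 0.0455 / 0.107
strain_rate = 0.4252


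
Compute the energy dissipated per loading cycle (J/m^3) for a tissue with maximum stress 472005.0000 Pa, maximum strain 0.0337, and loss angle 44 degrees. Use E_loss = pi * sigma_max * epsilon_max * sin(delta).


E_loss = pi * sigma_max * epsilon_max * sin(delta)
delta = 44 deg = 0.7679 rad
sin(delta) = 0.6947
E_loss = pi * 472005.0000 * 0.0337 * 0.6947
E_loss = 34713.4394


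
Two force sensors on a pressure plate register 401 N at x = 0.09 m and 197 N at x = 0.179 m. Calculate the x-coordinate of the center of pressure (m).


COP_x = (F1*x1 + F2*x2) / (F1 + F2)
COP_x = (401*0.09 + 197*0.179) / (401 + 197)
Numerator = 71.3530
Denominator = 598
COP_x = 0.1193


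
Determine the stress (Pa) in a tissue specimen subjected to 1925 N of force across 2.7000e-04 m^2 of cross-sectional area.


stress = F / A
stress = 1925 / 2.7000e-04
stress = 7.1296e+06


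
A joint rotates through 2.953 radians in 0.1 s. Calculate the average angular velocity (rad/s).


omega = delta_theta / delta_t
omega = 2.953 / 0.1
omega = 29.5300


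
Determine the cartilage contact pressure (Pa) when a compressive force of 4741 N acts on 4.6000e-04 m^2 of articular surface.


P = F / A
P = 4741 / 4.6000e-04
P = 1.0307e+07


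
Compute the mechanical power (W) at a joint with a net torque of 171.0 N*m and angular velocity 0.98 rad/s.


P = M * omega
P = 171.0 * 0.98
P = 167.5800


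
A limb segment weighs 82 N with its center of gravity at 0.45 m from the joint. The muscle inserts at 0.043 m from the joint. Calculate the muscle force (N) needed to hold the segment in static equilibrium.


F_muscle = W * d_load / d_muscle
F_muscle = 82 * 0.45 / 0.043
Numerator = 36.9000
F_muscle = 858.1395


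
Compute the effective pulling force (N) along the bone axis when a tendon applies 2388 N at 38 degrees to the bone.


F_eff = F_tendon * cos(theta)
theta = 38 deg = 0.6632 rad
cos(theta) = 0.7880
F_eff = 2388 * 0.7880
F_eff = 1881.7697


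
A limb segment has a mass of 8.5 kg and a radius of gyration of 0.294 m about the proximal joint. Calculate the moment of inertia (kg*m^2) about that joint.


I = m * k^2
I = 8.5 * 0.294^2
k^2 = 0.0864
I = 0.7347


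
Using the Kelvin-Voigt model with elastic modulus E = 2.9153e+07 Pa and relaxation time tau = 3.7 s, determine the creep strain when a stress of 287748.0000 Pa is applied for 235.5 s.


epsilon(t) = (sigma/E) * (1 - exp(-t/tau))
sigma/E = 287748.0000 / 2.9153e+07 = 0.0099
exp(-t/tau) = exp(-235.5 / 3.7) = 2.2790e-28
epsilon = 0.0099 * (1 - 2.2790e-28)
epsilon = 0.0099


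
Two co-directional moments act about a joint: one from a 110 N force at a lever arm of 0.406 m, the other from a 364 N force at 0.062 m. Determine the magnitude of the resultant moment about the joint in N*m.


M = F1 * d1 + F2 * d2
M = 110 * 0.406 + 364 * 0.062
M = 44.6600 + 22.5680
M = 67.2280


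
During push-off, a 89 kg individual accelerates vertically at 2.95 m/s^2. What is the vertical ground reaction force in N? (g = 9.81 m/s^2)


GRF = m * (g + a)
GRF = 89 * (9.81 + 2.95)
GRF = 89 * 12.7600
GRF = 1135.6400


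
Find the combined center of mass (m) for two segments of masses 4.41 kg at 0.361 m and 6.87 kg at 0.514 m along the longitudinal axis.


COM = (m1*x1 + m2*x2) / (m1 + m2)
COM = (4.41*0.361 + 6.87*0.514) / (4.41 + 6.87)
Numerator = 5.1232
Denominator = 11.2800
COM = 0.4542


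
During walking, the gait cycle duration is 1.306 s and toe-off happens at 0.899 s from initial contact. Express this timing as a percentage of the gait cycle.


pct = (event_time / cycle_time) * 100
pct = (0.899 / 1.306) * 100
ratio = 0.6884
pct = 68.8361


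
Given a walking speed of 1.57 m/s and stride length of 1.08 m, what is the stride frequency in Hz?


f = v / stride_length
f = 1.57 / 1.08
f = 1.4537


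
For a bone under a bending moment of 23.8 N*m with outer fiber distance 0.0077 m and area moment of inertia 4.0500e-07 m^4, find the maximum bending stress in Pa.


sigma = M * c / I
sigma = 23.8 * 0.0077 / 4.0500e-07
M * c = 0.1833
sigma = 452493.8272


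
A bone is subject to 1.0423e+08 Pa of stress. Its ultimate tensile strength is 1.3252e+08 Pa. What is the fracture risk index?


FRI = applied / ultimate
FRI = 1.0423e+08 / 1.3252e+08
FRI = 0.7865


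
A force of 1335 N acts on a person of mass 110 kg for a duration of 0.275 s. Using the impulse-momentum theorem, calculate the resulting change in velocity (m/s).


J = F * dt = 1335 * 0.275 = 367.1250 N*s
delta_v = J / m
delta_v = 367.1250 / 110
delta_v = 3.3375


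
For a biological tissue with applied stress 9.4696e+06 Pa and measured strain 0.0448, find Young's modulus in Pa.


E = stress / strain
E = 9.4696e+06 / 0.0448
E = 2.1138e+08


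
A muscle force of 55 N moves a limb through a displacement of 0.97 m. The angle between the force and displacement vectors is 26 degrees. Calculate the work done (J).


W = F * d * cos(theta)
theta = 26 deg = 0.4538 rad
cos(theta) = 0.8988
W = 55 * 0.97 * 0.8988
W = 47.9507


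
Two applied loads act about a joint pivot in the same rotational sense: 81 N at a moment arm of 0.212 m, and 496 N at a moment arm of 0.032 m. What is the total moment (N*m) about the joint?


M = F1 * d1 + F2 * d2
M = 81 * 0.212 + 496 * 0.032
M = 17.1720 + 15.8720
M = 33.0440


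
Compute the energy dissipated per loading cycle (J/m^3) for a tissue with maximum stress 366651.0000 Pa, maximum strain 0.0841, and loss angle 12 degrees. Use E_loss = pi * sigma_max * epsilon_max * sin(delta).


E_loss = pi * sigma_max * epsilon_max * sin(delta)
delta = 12 deg = 0.2094 rad
sin(delta) = 0.2079
E_loss = pi * 366651.0000 * 0.0841 * 0.2079
E_loss = 20140.8434


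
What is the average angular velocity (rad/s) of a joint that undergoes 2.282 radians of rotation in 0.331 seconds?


omega = delta_theta / delta_t
omega = 2.282 / 0.331
omega = 6.8943


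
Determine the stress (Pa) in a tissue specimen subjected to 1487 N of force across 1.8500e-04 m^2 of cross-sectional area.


stress = F / A
stress = 1487 / 1.8500e-04
stress = 8.0378e+06


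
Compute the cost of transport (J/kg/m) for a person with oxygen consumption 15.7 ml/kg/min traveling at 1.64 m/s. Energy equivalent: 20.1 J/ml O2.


Power per kg = VO2 * 20.1 / 60
Power per kg = 15.7 * 20.1 / 60 = 5.2595 W/kg
Cost = power_per_kg / speed
Cost = 5.2595 / 1.64
Cost = 3.2070


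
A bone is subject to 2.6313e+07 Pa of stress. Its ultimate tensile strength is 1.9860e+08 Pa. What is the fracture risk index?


FRI = applied / ultimate
FRI = 2.6313e+07 / 1.9860e+08
FRI = 0.1325


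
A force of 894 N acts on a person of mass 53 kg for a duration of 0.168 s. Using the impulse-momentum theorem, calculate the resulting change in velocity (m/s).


J = F * dt = 894 * 0.168 = 150.1920 N*s
delta_v = J / m
delta_v = 150.1920 / 53
delta_v = 2.8338


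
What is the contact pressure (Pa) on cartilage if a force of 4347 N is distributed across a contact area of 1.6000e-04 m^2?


P = F / A
P = 4347 / 1.6000e-04
P = 2.7169e+07


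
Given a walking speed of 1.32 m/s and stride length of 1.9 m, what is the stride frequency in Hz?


f = v / stride_length
f = 1.32 / 1.9
f = 0.6947


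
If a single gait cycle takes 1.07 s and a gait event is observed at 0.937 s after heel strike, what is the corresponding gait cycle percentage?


pct = (event_time / cycle_time) * 100
pct = (0.937 / 1.07) * 100
ratio = 0.8757
pct = 87.5701


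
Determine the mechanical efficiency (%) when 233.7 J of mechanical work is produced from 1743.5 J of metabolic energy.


eta = (W_mech / E_meta) * 100
eta = (233.7 / 1743.5) * 100
ratio = 0.1340
eta = 13.4041


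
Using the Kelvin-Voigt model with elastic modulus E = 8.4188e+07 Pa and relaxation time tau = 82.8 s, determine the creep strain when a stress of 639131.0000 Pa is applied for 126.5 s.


epsilon(t) = (sigma/E) * (1 - exp(-t/tau))
sigma/E = 639131.0000 / 8.4188e+07 = 0.0076
exp(-t/tau) = exp(-126.5 / 82.8) = 0.2170
epsilon = 0.0076 * (1 - 0.2170)
epsilon = 0.0059


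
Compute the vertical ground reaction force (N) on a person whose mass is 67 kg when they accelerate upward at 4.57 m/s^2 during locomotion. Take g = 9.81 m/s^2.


GRF = m * (g + a)
GRF = 67 * (9.81 + 4.57)
GRF = 67 * 14.3800
GRF = 963.4600


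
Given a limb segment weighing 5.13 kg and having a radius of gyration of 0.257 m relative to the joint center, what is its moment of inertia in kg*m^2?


I = m * k^2
I = 5.13 * 0.257^2
k^2 = 0.0660
I = 0.3388


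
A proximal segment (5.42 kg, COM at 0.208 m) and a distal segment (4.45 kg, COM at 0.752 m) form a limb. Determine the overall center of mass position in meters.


COM = (m1*x1 + m2*x2) / (m1 + m2)
COM = (5.42*0.208 + 4.45*0.752) / (5.42 + 4.45)
Numerator = 4.4738
Denominator = 9.8700
COM = 0.4533


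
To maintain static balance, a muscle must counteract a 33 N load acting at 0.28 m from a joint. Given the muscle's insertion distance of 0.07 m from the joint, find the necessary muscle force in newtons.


F_muscle = W * d_load / d_muscle
F_muscle = 33 * 0.28 / 0.07
Numerator = 9.2400
F_muscle = 132.0000


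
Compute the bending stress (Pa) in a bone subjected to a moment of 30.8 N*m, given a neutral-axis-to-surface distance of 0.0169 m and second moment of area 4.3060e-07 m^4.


sigma = M * c / I
sigma = 30.8 * 0.0169 / 4.3060e-07
M * c = 0.5205
sigma = 1.2088e+06


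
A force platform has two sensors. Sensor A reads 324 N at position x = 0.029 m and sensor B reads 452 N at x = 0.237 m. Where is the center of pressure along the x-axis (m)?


COP_x = (F1*x1 + F2*x2) / (F1 + F2)
COP_x = (324*0.029 + 452*0.237) / (324 + 452)
Numerator = 116.5200
Denominator = 776
COP_x = 0.1502


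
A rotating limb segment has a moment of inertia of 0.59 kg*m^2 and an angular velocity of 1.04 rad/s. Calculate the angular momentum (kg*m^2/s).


L = I * omega
L = 0.59 * 1.04
L = 0.6136


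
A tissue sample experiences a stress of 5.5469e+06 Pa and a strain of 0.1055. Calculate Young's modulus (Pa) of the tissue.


E = stress / strain
E = 5.5469e+06 / 0.1055
E = 5.2577e+07


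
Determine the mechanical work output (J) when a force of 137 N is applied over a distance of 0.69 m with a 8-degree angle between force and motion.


W = F * d * cos(theta)
theta = 8 deg = 0.1396 rad
cos(theta) = 0.9903
W = 137 * 0.69 * 0.9903
W = 93.6100


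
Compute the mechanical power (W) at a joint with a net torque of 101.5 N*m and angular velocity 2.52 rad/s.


P = M * omega
P = 101.5 * 2.52
P = 255.7800


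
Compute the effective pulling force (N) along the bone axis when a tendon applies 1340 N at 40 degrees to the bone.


F_eff = F_tendon * cos(theta)
theta = 40 deg = 0.6981 rad
cos(theta) = 0.7660
F_eff = 1340 * 0.7660
F_eff = 1026.4996


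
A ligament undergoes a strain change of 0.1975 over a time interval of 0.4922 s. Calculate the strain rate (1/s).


strain_rate = delta_strain / delta_t
strain_rate = 0.1975 / 0.4922
strain_rate = 0.4013


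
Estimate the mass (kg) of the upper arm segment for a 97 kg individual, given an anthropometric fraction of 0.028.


m_segment = body_mass * fraction
m_segment = 97 * 0.028
m_segment = 2.7160


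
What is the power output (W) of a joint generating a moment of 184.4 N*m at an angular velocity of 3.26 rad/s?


P = M * omega
P = 184.4 * 3.26
P = 601.1440


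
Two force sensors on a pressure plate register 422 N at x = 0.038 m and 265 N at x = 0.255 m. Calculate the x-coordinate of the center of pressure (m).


COP_x = (F1*x1 + F2*x2) / (F1 + F2)
COP_x = (422*0.038 + 265*0.255) / (422 + 265)
Numerator = 83.6110
Denominator = 687
COP_x = 0.1217


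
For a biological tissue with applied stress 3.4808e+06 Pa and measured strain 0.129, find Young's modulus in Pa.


E = stress / strain
E = 3.4808e+06 / 0.129
E = 2.6983e+07


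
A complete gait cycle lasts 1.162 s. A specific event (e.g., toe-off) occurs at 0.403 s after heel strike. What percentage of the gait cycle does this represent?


pct = (event_time / cycle_time) * 100
pct = (0.403 / 1.162) * 100
ratio = 0.3468
pct = 34.6816


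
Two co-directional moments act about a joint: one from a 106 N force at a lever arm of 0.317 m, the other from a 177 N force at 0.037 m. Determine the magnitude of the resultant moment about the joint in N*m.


M = F1 * d1 + F2 * d2
M = 106 * 0.317 + 177 * 0.037
M = 33.6020 + 6.5490
M = 40.1510


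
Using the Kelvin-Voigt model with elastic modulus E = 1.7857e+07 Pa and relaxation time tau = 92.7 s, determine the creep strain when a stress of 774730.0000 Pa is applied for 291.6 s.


epsilon(t) = (sigma/E) * (1 - exp(-t/tau))
sigma/E = 774730.0000 / 1.7857e+07 = 0.0434
exp(-t/tau) = exp(-291.6 / 92.7) = 0.0430
epsilon = 0.0434 * (1 - 0.0430)
epsilon = 0.0415


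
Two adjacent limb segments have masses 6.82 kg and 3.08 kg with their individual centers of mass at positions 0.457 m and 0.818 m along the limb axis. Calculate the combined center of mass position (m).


COM = (m1*x1 + m2*x2) / (m1 + m2)
COM = (6.82*0.457 + 3.08*0.818) / (6.82 + 3.08)
Numerator = 5.6362
Denominator = 9.9000
COM = 0.5693


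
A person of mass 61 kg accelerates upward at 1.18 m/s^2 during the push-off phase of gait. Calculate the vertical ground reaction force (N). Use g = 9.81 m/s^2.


GRF = m * (g + a)
GRF = 61 * (9.81 + 1.18)
GRF = 61 * 10.9900
GRF = 670.3900


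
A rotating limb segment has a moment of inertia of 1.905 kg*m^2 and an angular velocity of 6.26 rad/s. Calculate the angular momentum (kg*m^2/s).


L = I * omega
L = 1.905 * 6.26
L = 11.9253


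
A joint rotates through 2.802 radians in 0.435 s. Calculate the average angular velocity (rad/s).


omega = delta_theta / delta_t
omega = 2.802 / 0.435
omega = 6.4414


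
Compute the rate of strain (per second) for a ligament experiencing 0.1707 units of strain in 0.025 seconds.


strain_rate = delta_strain / delta_t
strain_rate = 0.1707 / 0.025
strain_rate = 6.8280


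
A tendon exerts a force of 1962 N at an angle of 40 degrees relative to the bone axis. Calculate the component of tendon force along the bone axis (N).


F_eff = F_tendon * cos(theta)
theta = 40 deg = 0.6981 rad
cos(theta) = 0.7660
F_eff = 1962 * 0.7660
F_eff = 1502.9792


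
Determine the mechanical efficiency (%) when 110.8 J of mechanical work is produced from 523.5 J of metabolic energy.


eta = (W_mech / E_meta) * 100
eta = (110.8 / 523.5) * 100
ratio = 0.2117
eta = 21.1652


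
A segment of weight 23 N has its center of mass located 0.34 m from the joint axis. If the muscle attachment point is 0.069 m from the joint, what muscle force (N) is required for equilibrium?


F_muscle = W * d_load / d_muscle
F_muscle = 23 * 0.34 / 0.069
Numerator = 7.8200
F_muscle = 113.3333


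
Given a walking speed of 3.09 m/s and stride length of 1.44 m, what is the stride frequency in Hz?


f = v / stride_length
f = 3.09 / 1.44
f = 2.1458


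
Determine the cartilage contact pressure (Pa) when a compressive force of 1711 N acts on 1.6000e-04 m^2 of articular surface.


P = F / A
P = 1711 / 1.6000e-04
P = 1.0694e+07


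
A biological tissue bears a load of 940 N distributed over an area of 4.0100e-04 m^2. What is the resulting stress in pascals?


stress = F / A
stress = 940 / 4.0100e-04
stress = 2.3441e+06


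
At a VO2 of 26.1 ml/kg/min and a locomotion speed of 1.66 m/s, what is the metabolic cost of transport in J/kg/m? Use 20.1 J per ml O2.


Power per kg = VO2 * 20.1 / 60
Power per kg = 26.1 * 20.1 / 60 = 8.7435 W/kg
Cost = power_per_kg / speed
Cost = 8.7435 / 1.66
Cost = 5.2672


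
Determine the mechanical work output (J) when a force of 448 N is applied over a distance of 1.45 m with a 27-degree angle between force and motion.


W = F * d * cos(theta)
theta = 27 deg = 0.4712 rad
cos(theta) = 0.8910
W = 448 * 1.45 * 0.8910
W = 578.7978


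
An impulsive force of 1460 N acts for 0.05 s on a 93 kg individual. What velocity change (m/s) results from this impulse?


J = F * dt = 1460 * 0.05 = 73.0000 N*s
delta_v = J / m
delta_v = 73.0000 / 93
delta_v = 0.7849


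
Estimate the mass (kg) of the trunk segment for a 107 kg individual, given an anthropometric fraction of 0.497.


m_segment = body_mass * fraction
m_segment = 107 * 0.497
m_segment = 53.1790


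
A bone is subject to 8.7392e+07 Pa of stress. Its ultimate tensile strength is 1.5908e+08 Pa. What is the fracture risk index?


FRI = applied / ultimate
FRI = 8.7392e+07 / 1.5908e+08
FRI = 0.5494


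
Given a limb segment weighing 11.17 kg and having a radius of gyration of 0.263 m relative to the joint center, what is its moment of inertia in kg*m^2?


I = m * k^2
I = 11.17 * 0.263^2
k^2 = 0.0692
I = 0.7726


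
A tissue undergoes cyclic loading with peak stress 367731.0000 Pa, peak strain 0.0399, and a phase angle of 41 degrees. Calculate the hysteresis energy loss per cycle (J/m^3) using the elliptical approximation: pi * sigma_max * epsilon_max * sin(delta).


E_loss = pi * sigma_max * epsilon_max * sin(delta)
delta = 41 deg = 0.7156 rad
sin(delta) = 0.6561
E_loss = pi * 367731.0000 * 0.0399 * 0.6561
E_loss = 30240.9847


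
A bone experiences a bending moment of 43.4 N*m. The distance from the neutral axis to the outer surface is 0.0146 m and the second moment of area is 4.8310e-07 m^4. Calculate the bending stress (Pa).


sigma = M * c / I
sigma = 43.4 * 0.0146 / 4.8310e-07
M * c = 0.6336
sigma = 1.3116e+06


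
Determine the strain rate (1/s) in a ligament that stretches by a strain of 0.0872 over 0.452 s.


strain_rate = delta_strain / delta_t
strain_rate = 0.0872 / 0.452
strain_rate = 0.1929


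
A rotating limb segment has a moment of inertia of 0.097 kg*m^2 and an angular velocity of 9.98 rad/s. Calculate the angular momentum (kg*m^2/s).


L = I * omega
L = 0.097 * 9.98
L = 0.9681


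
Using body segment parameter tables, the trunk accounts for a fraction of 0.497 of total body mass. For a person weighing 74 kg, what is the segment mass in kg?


m_segment = body_mass * fraction
m_segment = 74 * 0.497
m_segment = 36.7780


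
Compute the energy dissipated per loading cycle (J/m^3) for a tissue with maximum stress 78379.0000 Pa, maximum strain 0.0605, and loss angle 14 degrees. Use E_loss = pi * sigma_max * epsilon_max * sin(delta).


E_loss = pi * sigma_max * epsilon_max * sin(delta)
delta = 14 deg = 0.2443 rad
sin(delta) = 0.2419
E_loss = pi * 78379.0000 * 0.0605 * 0.2419
E_loss = 3603.9615


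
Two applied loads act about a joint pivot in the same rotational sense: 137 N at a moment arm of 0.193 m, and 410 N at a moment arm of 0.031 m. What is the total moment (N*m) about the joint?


M = F1 * d1 + F2 * d2
M = 137 * 0.193 + 410 * 0.031
M = 26.4410 + 12.7100
M = 39.1510


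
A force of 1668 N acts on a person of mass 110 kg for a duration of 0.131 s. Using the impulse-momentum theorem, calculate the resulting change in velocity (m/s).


J = F * dt = 1668 * 0.131 = 218.5080 N*s
delta_v = J / m
delta_v = 218.5080 / 110
delta_v = 1.9864


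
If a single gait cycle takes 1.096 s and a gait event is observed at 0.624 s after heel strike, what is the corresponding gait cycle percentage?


pct = (event_time / cycle_time) * 100
pct = (0.624 / 1.096) * 100
ratio = 0.5693
pct = 56.9343


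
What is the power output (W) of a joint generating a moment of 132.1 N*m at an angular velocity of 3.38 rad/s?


P = M * omega
P = 132.1 * 3.38
P = 446.4980


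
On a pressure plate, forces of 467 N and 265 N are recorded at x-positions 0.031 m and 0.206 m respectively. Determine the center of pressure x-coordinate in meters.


COP_x = (F1*x1 + F2*x2) / (F1 + F2)
COP_x = (467*0.031 + 265*0.206) / (467 + 265)
Numerator = 69.0670
Denominator = 732
COP_x = 0.0944


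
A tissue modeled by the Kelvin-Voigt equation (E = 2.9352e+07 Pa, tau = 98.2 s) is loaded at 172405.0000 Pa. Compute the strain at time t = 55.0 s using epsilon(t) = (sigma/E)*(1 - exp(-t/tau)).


epsilon(t) = (sigma/E) * (1 - exp(-t/tau))
sigma/E = 172405.0000 / 2.9352e+07 = 0.0059
exp(-t/tau) = exp(-55.0 / 98.2) = 0.5712
epsilon = 0.0059 * (1 - 0.5712)
epsilon = 0.0025


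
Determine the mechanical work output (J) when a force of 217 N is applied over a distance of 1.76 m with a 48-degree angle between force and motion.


W = F * d * cos(theta)
theta = 48 deg = 0.8378 rad
cos(theta) = 0.6691
W = 217 * 1.76 * 0.6691
W = 255.5544


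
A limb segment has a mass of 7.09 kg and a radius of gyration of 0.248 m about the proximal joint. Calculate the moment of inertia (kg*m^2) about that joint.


I = m * k^2
I = 7.09 * 0.248^2
k^2 = 0.0615
I = 0.4361


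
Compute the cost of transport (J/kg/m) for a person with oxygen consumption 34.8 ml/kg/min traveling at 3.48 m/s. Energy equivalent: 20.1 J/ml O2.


Power per kg = VO2 * 20.1 / 60
Power per kg = 34.8 * 20.1 / 60 = 11.6580 W/kg
Cost = power_per_kg / speed
Cost = 11.6580 / 3.48
Cost = 3.3500


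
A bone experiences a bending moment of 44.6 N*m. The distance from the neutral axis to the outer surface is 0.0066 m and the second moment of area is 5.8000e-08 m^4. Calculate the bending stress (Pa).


sigma = M * c / I
sigma = 44.6 * 0.0066 / 5.8000e-08
M * c = 0.2944
sigma = 5.0752e+06


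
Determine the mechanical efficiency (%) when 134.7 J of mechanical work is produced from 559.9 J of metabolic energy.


eta = (W_mech / E_meta) * 100
eta = (134.7 / 559.9) * 100
ratio = 0.2406
eta = 24.0579


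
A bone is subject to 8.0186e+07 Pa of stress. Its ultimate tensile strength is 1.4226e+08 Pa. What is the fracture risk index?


FRI = applied / ultimate
FRI = 8.0186e+07 / 1.4226e+08
FRI = 0.5637


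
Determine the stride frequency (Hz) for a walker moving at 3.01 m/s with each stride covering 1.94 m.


f = v / stride_length
f = 3.01 / 1.94
f = 1.5515


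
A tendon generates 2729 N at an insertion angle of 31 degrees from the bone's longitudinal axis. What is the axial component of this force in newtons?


F_eff = F_tendon * cos(theta)
theta = 31 deg = 0.5411 rad
cos(theta) = 0.8572
F_eff = 2729 * 0.8572
F_eff = 2339.2096


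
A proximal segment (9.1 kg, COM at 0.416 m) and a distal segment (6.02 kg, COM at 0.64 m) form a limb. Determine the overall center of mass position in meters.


COM = (m1*x1 + m2*x2) / (m1 + m2)
COM = (9.1*0.416 + 6.02*0.64) / (9.1 + 6.02)
Numerator = 7.6384
Denominator = 15.1200
COM = 0.5052


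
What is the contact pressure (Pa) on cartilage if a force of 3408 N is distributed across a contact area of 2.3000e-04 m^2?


P = F / A
P = 3408 / 2.3000e-04
P = 1.4817e+07


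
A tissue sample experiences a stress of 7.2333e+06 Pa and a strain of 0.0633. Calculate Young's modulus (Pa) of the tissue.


E = stress / strain
E = 7.2333e+06 / 0.0633
E = 1.1427e+08


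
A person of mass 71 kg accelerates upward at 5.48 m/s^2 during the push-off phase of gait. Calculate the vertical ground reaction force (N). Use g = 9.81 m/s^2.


GRF = m * (g + a)
GRF = 71 * (9.81 + 5.48)
GRF = 71 * 15.2900
GRF = 1085.5900


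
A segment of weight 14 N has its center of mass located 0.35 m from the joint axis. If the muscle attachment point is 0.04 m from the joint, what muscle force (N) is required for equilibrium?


F_muscle = W * d_load / d_muscle
F_muscle = 14 * 0.35 / 0.04
Numerator = 4.9000
F_muscle = 122.5000


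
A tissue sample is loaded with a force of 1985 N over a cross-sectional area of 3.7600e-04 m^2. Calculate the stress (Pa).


stress = F / A
stress = 1985 / 3.7600e-04
stress = 5.2793e+06


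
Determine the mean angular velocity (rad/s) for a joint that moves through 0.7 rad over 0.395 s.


omega = delta_theta / delta_t
omega = 0.7 / 0.395
omega = 1.7722
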